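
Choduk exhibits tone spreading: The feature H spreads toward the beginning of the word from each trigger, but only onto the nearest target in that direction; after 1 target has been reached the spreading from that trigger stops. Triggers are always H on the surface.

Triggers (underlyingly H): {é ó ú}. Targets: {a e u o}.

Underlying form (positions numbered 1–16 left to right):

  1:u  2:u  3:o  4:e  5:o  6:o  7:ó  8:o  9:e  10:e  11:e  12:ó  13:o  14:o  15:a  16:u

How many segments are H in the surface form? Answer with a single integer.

From /ó/ at 7 leftward: 6 /o/ → H; bound reached.
From /ó/ at 12 leftward: 11 /e/ → H; bound reached.
Targets with no active source: positions 1 2 3 4 5 8 9 10 13 14 15 16 stay [-high tone].
H positions on the surface: 6 7 11 12.

4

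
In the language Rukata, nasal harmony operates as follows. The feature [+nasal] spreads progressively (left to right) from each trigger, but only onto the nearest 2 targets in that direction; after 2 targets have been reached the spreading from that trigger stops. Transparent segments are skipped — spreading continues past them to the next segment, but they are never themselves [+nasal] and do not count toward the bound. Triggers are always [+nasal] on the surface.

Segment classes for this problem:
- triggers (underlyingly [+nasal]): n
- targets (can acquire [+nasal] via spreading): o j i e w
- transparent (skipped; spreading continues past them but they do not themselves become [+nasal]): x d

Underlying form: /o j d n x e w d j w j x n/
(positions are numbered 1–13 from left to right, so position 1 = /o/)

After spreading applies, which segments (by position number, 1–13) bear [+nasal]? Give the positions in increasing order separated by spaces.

4 6 7 13

From /n/ at 4 rightward: 5 /x/ transparent; 6 /e/ → [+nasal]; 7 /w/ → [+nasal]; bound reached.
From /n/ at 13 rightward: word edge.
Targets with no active source: positions 1 2 9 10 11 stay [-nasal].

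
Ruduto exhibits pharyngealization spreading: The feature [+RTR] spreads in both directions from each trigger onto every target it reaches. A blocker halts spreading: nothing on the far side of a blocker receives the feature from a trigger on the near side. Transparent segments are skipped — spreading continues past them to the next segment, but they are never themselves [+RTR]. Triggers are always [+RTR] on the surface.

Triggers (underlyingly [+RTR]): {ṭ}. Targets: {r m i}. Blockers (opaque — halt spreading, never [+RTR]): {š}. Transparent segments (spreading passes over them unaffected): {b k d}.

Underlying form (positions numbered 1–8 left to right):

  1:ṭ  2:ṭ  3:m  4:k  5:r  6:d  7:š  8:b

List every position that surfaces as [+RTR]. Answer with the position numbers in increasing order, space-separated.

1 2 3 5

From /ṭ/ at 1 rightward: 2 /ṭ/ is itself a trigger — this domain ends here.
From /ṭ/ at 1 leftward: word edge.
From /ṭ/ at 2 rightward: 3 /m/ → [+RTR]; 4 /k/ transparent; 5 /r/ → [+RTR]; 6 /d/ transparent; 7 /š/ blocks.
From /ṭ/ at 2 leftward: 1 /ṭ/ is itself a trigger — this domain ends here.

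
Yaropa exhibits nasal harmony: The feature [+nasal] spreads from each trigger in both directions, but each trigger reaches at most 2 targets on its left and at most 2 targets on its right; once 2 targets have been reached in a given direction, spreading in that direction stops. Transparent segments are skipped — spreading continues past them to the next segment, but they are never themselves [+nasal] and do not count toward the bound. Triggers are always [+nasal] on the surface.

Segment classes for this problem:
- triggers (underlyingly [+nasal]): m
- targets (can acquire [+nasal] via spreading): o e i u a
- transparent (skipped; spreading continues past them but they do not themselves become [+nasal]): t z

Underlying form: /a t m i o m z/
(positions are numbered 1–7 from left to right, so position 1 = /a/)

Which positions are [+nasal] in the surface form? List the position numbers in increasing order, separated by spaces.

From /m/ at 3 rightward: 4 /i/ → [+nasal]; 5 /o/ → [+nasal]; bound reached.
From /m/ at 3 leftward: 2 /t/ transparent; 1 /a/ → [+nasal]; word edge.
From /m/ at 6 rightward: 7 /z/ transparent; word edge.
From /m/ at 6 leftward: 5 /o/ → [+nasal]; 4 /i/ → [+nasal]; bound reached.

1 3 4 5 6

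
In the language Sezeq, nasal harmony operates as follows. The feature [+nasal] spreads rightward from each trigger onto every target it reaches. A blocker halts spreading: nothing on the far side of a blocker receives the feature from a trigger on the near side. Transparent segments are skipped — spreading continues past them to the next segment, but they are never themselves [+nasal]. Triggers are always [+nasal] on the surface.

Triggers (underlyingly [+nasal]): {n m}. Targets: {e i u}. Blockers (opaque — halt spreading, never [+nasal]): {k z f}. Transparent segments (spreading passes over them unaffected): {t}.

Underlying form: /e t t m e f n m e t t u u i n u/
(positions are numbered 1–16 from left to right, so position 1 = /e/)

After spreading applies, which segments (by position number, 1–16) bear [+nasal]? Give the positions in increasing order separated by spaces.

From /m/ at 4 rightward: 5 /e/ → [+nasal]; 6 /f/ blocks.
From /n/ at 7 rightward: 8 /m/ is itself a trigger — this domain ends here.
From /m/ at 8 rightward: 9 /e/ → [+nasal]; 10 /t/ transparent; 11 /t/ transparent; 12 /u/ → [+nasal]; 13 /u/ → [+nasal]; 14 /i/ → [+nasal]; 15 /n/ is itself a trigger — this domain ends here.
From /n/ at 15 rightward: 16 /u/ → [+nasal]; word edge.
Target with no active source: position 1 stays [-nasal].

4 5 7 8 9 12 13 14 15 16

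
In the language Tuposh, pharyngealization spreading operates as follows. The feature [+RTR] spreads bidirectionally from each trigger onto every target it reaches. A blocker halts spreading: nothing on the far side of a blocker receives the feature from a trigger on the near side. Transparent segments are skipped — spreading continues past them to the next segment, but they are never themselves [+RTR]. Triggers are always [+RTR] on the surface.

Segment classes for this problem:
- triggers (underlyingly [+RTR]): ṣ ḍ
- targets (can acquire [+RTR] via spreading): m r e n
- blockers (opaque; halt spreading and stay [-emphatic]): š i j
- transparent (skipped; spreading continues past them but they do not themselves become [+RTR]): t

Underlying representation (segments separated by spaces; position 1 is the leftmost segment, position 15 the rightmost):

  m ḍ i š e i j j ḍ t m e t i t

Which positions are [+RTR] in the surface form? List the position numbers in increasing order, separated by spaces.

1 2 9 11 12

From /ḍ/ at 2 rightward: 3 /i/ blocks.
From /ḍ/ at 2 leftward: 1 /m/ → [+RTR]; word edge.
From /ḍ/ at 9 rightward: 10 /t/ transparent; 11 /m/ → [+RTR]; 12 /e/ → [+RTR]; 13 /t/ transparent; 14 /i/ blocks.
From /ḍ/ at 9 leftward: 8 /j/ blocks.
Target with no active source: position 5 stays [-emphatic].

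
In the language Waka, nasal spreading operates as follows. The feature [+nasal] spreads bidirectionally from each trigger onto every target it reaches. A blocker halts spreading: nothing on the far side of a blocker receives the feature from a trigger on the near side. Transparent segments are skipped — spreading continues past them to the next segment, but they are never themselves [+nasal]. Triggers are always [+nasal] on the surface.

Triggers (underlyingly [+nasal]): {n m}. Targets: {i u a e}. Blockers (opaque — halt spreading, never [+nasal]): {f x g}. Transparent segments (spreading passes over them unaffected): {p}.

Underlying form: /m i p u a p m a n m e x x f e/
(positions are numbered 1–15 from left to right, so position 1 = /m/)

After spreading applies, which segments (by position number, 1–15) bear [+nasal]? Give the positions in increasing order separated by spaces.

From /m/ at 1 rightward: 2 /i/ → [+nasal]; 3 /p/ transparent; 4 /u/ → [+nasal]; 5 /a/ → [+nasal]; 6 /p/ transparent; 7 /m/ is itself a trigger — this domain ends here.
From /m/ at 1 leftward: word edge.
From /m/ at 7 rightward: 8 /a/ → [+nasal]; 9 /n/ is itself a trigger — this domain ends here.
From /m/ at 7 leftward: 6 /p/ transparent; 5 /a/ → [+nasal]; 4 /u/ → [+nasal]; 3 /p/ transparent; 2 /i/ → [+nasal]; 1 /m/ is itself a trigger — this domain ends here.
From /n/ at 9 rightward: 10 /m/ is itself a trigger — this domain ends here.
From /n/ at 9 leftward: 8 /a/ → [+nasal]; 7 /m/ is itself a trigger — this domain ends here.
From /m/ at 10 rightward: 11 /e/ → [+nasal]; 12 /x/ blocks.
From /m/ at 10 leftward: 9 /n/ is itself a trigger — this domain ends here.
Target with no active source: position 15 stays [-nasal].

1 2 4 5 7 8 9 10 11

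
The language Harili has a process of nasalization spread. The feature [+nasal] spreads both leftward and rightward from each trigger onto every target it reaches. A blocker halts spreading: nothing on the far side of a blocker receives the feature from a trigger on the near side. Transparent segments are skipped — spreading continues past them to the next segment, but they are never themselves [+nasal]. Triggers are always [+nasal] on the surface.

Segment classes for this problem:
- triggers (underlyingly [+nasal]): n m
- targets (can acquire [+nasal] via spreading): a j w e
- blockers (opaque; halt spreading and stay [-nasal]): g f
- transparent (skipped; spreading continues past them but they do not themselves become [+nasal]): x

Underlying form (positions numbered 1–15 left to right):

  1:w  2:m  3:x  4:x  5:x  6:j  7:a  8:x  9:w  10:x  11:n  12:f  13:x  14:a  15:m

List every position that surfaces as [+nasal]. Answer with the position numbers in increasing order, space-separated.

From /m/ at 2 rightward: 3 /x/ transparent; 4 /x/ transparent; 5 /x/ transparent; 6 /j/ → [+nasal]; 7 /a/ → [+nasal]; 8 /x/ transparent; 9 /w/ → [+nasal]; 10 /x/ transparent; 11 /n/ is itself a trigger — this domain ends here.
From /m/ at 2 leftward: 1 /w/ → [+nasal]; word edge.
From /n/ at 11 rightward: 12 /f/ blocks.
From /n/ at 11 leftward: 10 /x/ transparent; 9 /w/ → [+nasal]; 8 /x/ transparent; 7 /a/ → [+nasal]; 6 /j/ → [+nasal]; 5 /x/ transparent; 4 /x/ transparent; 3 /x/ transparent; 2 /m/ is itself a trigger — this domain ends here.
From /m/ at 15 rightward: word edge.
From /m/ at 15 leftward: 14 /a/ → [+nasal]; 13 /x/ transparent; 12 /f/ blocks.

1 2 6 7 9 11 14 15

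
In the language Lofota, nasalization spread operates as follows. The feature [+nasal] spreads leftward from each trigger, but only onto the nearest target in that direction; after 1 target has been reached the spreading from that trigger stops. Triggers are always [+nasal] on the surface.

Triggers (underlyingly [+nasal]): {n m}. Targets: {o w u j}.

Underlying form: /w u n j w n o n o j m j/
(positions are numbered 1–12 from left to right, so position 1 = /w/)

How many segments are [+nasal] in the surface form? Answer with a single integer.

8

From /n/ at 3 leftward: 2 /u/ → [+nasal]; bound reached.
From /n/ at 6 leftward: 5 /w/ → [+nasal]; bound reached.
From /n/ at 8 leftward: 7 /o/ → [+nasal]; bound reached.
From /m/ at 11 leftward: 10 /j/ → [+nasal]; bound reached.
Targets with no active source: positions 1 4 9 12 stay [-nasal].
[+nasal] positions on the surface: 2 3 5 6 7 8 10 11.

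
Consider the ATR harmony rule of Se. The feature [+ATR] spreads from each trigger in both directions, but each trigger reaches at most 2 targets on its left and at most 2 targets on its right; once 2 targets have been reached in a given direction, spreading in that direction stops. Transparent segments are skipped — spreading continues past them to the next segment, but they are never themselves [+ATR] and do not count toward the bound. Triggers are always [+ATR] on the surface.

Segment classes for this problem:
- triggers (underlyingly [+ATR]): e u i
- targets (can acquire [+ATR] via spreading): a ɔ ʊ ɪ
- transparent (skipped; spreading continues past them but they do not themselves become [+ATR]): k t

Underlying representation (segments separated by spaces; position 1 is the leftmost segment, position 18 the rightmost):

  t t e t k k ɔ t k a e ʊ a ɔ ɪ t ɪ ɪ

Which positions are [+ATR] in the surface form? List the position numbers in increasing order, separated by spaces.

From /e/ at 3 rightward: 4 /t/ transparent; 5 /k/ transparent; 6 /k/ transparent; 7 /ɔ/ → [+ATR]; 8 /t/ transparent; 9 /k/ transparent; 10 /a/ → [+ATR]; bound reached.
From /e/ at 3 leftward: 2 /t/ transparent; 1 /t/ transparent; word edge.
From /e/ at 11 rightward: 12 /ʊ/ → [+ATR]; 13 /a/ → [+ATR]; bound reached.
From /e/ at 11 leftward: 10 /a/ → [+ATR]; 9 /k/ transparent; 8 /t/ transparent; 7 /ɔ/ → [+ATR]; bound reached.
Targets with no active source: positions 14 15 17 18 stay [-ATR].

3 7 10 11 12 13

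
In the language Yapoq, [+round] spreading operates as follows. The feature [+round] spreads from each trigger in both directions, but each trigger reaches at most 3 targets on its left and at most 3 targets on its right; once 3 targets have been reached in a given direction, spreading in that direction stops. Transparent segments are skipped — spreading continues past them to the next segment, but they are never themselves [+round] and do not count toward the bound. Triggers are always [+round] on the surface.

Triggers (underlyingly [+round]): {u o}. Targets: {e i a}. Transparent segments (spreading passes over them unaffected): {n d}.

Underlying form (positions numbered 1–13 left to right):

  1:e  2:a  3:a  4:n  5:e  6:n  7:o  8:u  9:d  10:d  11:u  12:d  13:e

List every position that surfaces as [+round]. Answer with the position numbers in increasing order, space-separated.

2 3 5 7 8 11 13

From /o/ at 7 rightward: 8 /u/ is itself a trigger — this domain ends here.
From /o/ at 7 leftward: 6 /n/ transparent; 5 /e/ → [+round]; 4 /n/ transparent; 3 /a/ → [+round]; 2 /a/ → [+round]; bound reached.
From /u/ at 8 rightward: 9 /d/ transparent; 10 /d/ transparent; 11 /u/ is itself a trigger — this domain ends here.
From /u/ at 8 leftward: 7 /o/ is itself a trigger — this domain ends here.
From /u/ at 11 rightward: 12 /d/ transparent; 13 /e/ → [+round]; word edge.
From /u/ at 11 leftward: 10 /d/ transparent; 9 /d/ transparent; 8 /u/ is itself a trigger — this domain ends here.
Target with no active source: position 1 stays [-round].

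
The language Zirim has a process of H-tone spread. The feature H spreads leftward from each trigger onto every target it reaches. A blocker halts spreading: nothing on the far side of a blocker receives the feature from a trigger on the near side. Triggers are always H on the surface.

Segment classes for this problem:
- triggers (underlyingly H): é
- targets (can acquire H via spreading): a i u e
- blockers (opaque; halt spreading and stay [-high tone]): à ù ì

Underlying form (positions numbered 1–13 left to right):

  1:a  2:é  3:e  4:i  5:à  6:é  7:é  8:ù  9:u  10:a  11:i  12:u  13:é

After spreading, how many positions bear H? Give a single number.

From /é/ at 2 leftward: 1 /a/ → H; word edge.
From /é/ at 6 leftward: 5 /à/ blocks.
From /é/ at 7 leftward: 6 /é/ is itself a trigger — this domain ends here.
From /é/ at 13 leftward: 12 /u/ → H; 11 /i/ → H; 10 /a/ → H; 9 /u/ → H; 8 /ù/ blocks.
Targets with no active source: positions 3 4 stay [-high tone].
H positions on the surface: 1 2 6 7 9 10 11 12 13.

9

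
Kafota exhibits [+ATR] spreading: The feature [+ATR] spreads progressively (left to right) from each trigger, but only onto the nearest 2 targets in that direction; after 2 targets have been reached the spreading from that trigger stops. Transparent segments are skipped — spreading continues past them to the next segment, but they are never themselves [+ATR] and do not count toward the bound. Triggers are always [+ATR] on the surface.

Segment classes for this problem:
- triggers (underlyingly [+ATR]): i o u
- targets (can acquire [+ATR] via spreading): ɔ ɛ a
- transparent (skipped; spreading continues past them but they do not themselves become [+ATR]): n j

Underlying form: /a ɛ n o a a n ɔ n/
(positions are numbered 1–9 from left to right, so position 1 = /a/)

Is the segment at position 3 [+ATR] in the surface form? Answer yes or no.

From /o/ at 4 rightward: 5 /a/ → [+ATR]; 6 /a/ → [+ATR]; bound reached.
Targets with no active source: positions 1 2 8 stay [-ATR].
[+ATR] positions on the surface: 4 5 6.

no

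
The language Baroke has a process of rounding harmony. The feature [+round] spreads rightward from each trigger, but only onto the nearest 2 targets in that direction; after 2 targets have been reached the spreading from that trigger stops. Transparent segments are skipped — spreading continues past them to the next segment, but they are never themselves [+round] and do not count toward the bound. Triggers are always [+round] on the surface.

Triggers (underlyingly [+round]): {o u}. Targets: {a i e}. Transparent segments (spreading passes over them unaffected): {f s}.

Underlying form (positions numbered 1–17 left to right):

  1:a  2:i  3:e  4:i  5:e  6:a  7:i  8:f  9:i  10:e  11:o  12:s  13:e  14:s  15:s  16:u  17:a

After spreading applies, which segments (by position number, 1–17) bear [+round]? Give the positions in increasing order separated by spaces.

11 13 16 17

From /o/ at 11 rightward: 12 /s/ transparent; 13 /e/ → [+round]; 14 /s/ transparent; 15 /s/ transparent; 16 /u/ is itself a trigger — this domain ends here.
From /u/ at 16 rightward: 17 /a/ → [+round]; word edge.
Targets with no active source: positions 1 2 3 4 5 6 7 9 10 stay [-round].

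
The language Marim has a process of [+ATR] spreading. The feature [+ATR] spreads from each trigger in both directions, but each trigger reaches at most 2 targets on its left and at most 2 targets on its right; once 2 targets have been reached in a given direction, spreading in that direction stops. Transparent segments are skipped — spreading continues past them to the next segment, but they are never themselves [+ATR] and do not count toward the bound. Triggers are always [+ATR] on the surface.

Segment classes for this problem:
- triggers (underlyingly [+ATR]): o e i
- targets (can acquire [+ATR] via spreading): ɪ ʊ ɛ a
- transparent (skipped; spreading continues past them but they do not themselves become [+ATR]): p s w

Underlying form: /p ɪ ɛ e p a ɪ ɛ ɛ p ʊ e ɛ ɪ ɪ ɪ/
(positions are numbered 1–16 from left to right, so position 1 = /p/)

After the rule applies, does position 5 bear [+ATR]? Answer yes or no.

From /e/ at 4 rightward: 5 /p/ transparent; 6 /a/ → [+ATR]; 7 /ɪ/ → [+ATR]; bound reached.
From /e/ at 4 leftward: 3 /ɛ/ → [+ATR]; 2 /ɪ/ → [+ATR]; bound reached.
From /e/ at 12 rightward: 13 /ɛ/ → [+ATR]; 14 /ɪ/ → [+ATR]; bound reached.
From /e/ at 12 leftward: 11 /ʊ/ → [+ATR]; 10 /p/ transparent; 9 /ɛ/ → [+ATR]; bound reached.
Targets with no active source: positions 8 15 16 stay [-ATR].
[+ATR] positions on the surface: 2 3 4 6 7 9 11 12 13 14.

no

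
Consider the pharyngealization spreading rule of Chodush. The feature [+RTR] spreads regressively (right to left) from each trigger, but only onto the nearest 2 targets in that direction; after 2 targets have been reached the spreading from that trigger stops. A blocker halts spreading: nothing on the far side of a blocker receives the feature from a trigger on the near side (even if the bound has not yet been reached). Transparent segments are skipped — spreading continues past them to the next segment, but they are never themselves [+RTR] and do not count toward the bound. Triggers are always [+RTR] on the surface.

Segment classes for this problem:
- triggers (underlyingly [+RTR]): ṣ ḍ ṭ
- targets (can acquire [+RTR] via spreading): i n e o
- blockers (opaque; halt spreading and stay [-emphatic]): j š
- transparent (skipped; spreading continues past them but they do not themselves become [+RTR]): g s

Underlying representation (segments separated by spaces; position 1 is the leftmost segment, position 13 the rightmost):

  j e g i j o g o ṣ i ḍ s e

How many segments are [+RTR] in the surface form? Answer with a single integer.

From /ṣ/ at 9 leftward: 8 /o/ → [+RTR]; 7 /g/ transparent; 6 /o/ → [+RTR]; bound reached.
From /ḍ/ at 11 leftward: 10 /i/ → [+RTR]; 9 /ṣ/ is itself a trigger — this domain ends here.
Targets with no active source: positions 2 4 13 stay [-emphatic].
[+RTR] positions on the surface: 6 8 9 10 11.

5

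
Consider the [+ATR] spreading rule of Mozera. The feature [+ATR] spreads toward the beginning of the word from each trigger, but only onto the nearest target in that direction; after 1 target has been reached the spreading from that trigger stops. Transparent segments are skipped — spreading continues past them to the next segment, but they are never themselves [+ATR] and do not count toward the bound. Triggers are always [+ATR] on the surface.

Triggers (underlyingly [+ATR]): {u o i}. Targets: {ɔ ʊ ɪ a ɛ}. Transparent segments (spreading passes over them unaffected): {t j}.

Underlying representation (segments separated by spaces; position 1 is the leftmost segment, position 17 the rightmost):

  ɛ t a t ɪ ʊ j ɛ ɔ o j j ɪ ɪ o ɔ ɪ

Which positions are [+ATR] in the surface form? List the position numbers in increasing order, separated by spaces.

9 10 14 15

From /o/ at 10 leftward: 9 /ɔ/ → [+ATR]; bound reached.
From /o/ at 15 leftward: 14 /ɪ/ → [+ATR]; bound reached.
Targets with no active source: positions 1 3 5 6 8 13 16 17 stay [-ATR].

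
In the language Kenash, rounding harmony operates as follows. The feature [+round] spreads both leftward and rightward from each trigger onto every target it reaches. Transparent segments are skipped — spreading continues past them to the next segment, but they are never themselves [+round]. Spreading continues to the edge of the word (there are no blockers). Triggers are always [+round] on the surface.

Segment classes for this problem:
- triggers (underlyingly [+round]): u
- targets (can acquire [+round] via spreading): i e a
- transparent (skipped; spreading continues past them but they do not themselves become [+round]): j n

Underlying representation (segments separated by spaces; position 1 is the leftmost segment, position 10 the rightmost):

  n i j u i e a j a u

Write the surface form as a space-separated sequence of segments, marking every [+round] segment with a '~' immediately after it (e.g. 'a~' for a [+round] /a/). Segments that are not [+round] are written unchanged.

n i~ j u~ i~ e~ a~ j a~ u~

From /u/ at 4 rightward: 5 /i/ → [+round]; 6 /e/ → [+round]; 7 /a/ → [+round]; 8 /j/ transparent; 9 /a/ → [+round]; 10 /u/ is itself a trigger — this domain ends here.
From /u/ at 4 leftward: 3 /j/ transparent; 2 /i/ → [+round]; 1 /n/ transparent; word edge.
From /u/ at 10 rightward: word edge.
From /u/ at 10 leftward: 9 /a/ → [+round]; 8 /j/ transparent; 7 /a/ → [+round]; 6 /e/ → [+round]; 5 /i/ → [+round]; 4 /u/ is itself a trigger — this domain ends here.
[+round] positions on the surface: 2 4 5 6 7 9 10.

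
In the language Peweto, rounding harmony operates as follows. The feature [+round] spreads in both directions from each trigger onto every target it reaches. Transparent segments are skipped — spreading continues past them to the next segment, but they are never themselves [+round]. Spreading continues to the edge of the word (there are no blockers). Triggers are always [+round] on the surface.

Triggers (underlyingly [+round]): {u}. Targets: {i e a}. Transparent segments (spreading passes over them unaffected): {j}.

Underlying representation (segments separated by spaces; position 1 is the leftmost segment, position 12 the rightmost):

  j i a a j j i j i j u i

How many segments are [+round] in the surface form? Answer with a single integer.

7

From /u/ at 11 rightward: 12 /i/ → [+round]; word edge.
From /u/ at 11 leftward: 10 /j/ transparent; 9 /i/ → [+round]; 8 /j/ transparent; 7 /i/ → [+round]; 6 /j/ transparent; 5 /j/ transparent; 4 /a/ → [+round]; 3 /a/ → [+round]; 2 /i/ → [+round]; 1 /j/ transparent; word edge.
[+round] positions on the surface: 2 3 4 7 9 11 12.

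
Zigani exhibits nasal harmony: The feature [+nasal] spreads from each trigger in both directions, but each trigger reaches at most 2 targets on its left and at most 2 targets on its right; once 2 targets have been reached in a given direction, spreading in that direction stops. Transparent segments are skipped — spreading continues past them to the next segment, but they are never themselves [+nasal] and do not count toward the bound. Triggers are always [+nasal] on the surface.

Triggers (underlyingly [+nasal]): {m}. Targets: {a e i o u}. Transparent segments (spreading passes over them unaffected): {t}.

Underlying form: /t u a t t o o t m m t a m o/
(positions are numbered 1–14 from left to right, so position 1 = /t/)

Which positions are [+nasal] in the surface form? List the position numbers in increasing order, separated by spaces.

From /m/ at 9 rightward: 10 /m/ is itself a trigger — this domain ends here.
From /m/ at 9 leftward: 8 /t/ transparent; 7 /o/ → [+nasal]; 6 /o/ → [+nasal]; bound reached.
From /m/ at 10 rightward: 11 /t/ transparent; 12 /a/ → [+nasal]; 13 /m/ is itself a trigger — this domain ends here.
From /m/ at 10 leftward: 9 /m/ is itself a trigger — this domain ends here.
From /m/ at 13 rightward: 14 /o/ → [+nasal]; word edge.
From /m/ at 13 leftward: 12 /a/ → [+nasal]; 11 /t/ transparent; 10 /m/ is itself a trigger — this domain ends here.
Targets with no active source: positions 2 3 stay [-nasal].

6 7 9 10 12 13 14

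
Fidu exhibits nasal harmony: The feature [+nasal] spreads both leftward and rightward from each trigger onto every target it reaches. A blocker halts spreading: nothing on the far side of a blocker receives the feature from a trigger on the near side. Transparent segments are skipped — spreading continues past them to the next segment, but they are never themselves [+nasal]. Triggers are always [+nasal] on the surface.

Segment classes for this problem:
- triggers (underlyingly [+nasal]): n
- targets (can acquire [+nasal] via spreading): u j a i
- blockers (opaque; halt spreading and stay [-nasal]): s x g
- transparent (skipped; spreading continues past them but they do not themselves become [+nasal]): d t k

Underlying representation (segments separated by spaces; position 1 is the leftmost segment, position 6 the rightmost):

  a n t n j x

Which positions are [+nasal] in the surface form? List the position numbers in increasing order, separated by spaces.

1 2 4 5

From /n/ at 2 rightward: 3 /t/ transparent; 4 /n/ is itself a trigger — this domain ends here.
From /n/ at 2 leftward: 1 /a/ → [+nasal]; word edge.
From /n/ at 4 rightward: 5 /j/ → [+nasal]; 6 /x/ blocks.
From /n/ at 4 leftward: 3 /t/ transparent; 2 /n/ is itself a trigger — this domain ends here.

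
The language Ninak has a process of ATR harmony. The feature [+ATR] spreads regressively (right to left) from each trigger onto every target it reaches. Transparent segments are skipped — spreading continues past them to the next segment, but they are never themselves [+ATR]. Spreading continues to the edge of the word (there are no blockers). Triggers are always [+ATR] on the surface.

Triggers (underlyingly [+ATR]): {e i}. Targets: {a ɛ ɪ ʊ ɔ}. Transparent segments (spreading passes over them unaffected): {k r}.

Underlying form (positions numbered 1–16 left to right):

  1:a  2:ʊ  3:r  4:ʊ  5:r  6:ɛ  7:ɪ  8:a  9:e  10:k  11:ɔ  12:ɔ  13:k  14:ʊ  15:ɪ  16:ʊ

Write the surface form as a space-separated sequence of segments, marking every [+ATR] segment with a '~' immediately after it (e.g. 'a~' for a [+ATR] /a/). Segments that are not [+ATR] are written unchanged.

From /e/ at 9 leftward: 8 /a/ → [+ATR]; 7 /ɪ/ → [+ATR]; 6 /ɛ/ → [+ATR]; 5 /r/ transparent; 4 /ʊ/ → [+ATR]; 3 /r/ transparent; 2 /ʊ/ → [+ATR]; 1 /a/ → [+ATR]; word edge.
Targets with no active source: positions 11 12 14 15 16 stay [-ATR].
[+ATR] positions on the surface: 1 2 4 6 7 8 9.

a~ ʊ~ r ʊ~ r ɛ~ ɪ~ a~ e~ k ɔ ɔ k ʊ ɪ ʊ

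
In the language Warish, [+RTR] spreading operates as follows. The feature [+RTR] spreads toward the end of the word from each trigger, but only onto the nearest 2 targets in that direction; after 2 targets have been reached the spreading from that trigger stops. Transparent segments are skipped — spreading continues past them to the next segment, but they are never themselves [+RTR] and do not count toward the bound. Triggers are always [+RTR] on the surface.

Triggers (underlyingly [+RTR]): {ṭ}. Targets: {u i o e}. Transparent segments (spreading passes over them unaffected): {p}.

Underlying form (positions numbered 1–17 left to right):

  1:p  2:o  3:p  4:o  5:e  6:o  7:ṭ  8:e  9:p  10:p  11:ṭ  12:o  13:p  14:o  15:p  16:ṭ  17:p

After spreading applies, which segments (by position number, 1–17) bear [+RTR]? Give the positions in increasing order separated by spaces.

From /ṭ/ at 7 rightward: 8 /e/ → [+RTR]; 9 /p/ transparent; 10 /p/ transparent; 11 /ṭ/ is itself a trigger — this domain ends here.
From /ṭ/ at 11 rightward: 12 /o/ → [+RTR]; 13 /p/ transparent; 14 /o/ → [+RTR]; bound reached.
From /ṭ/ at 16 rightward: 17 /p/ transparent; word edge.
Targets with no active source: positions 2 4 5 6 stay [-emphatic].

7 8 11 12 14 16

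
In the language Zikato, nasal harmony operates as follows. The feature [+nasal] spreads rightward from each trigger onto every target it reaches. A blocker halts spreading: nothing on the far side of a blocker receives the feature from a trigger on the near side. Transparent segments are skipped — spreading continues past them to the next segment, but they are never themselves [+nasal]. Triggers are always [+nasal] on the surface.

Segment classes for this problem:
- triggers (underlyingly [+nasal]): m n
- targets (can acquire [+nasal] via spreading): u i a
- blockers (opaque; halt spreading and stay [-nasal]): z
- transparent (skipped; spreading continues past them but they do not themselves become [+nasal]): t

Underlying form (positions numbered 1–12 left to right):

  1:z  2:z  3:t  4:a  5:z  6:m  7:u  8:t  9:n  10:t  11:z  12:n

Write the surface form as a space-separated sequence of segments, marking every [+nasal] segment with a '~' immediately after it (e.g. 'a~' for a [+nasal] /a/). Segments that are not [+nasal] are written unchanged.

z z t a z m~ u~ t n~ t z n~

From /m/ at 6 rightward: 7 /u/ → [+nasal]; 8 /t/ transparent; 9 /n/ is itself a trigger — this domain ends here.
From /n/ at 9 rightward: 10 /t/ transparent; 11 /z/ blocks.
From /n/ at 12 rightward: word edge.
Target with no active source: position 4 stays [-nasal].
[+nasal] positions on the surface: 6 7 9 12.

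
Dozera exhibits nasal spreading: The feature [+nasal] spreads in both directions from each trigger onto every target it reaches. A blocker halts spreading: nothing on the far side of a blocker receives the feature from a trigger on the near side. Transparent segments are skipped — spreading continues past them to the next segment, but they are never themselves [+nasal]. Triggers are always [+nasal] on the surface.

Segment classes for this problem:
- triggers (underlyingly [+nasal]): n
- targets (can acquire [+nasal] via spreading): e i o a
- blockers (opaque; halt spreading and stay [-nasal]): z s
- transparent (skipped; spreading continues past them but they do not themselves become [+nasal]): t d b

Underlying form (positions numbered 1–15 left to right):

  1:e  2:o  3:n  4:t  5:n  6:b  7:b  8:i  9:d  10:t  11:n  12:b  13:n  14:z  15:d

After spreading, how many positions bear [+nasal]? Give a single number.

From /n/ at 3 rightward: 4 /t/ transparent; 5 /n/ is itself a trigger — this domain ends here.
From /n/ at 3 leftward: 2 /o/ → [+nasal]; 1 /e/ → [+nasal]; word edge.
From /n/ at 5 rightward: 6 /b/ transparent; 7 /b/ transparent; 8 /i/ → [+nasal]; 9 /d/ transparent; 10 /t/ transparent; 11 /n/ is itself a trigger — this domain ends here.
From /n/ at 5 leftward: 4 /t/ transparent; 3 /n/ is itself a trigger — this domain ends here.
From /n/ at 11 rightward: 12 /b/ transparent; 13 /n/ is itself a trigger — this domain ends here.
From /n/ at 11 leftward: 10 /t/ transparent; 9 /d/ transparent; 8 /i/ → [+nasal]; 7 /b/ transparent; 6 /b/ transparent; 5 /n/ is itself a trigger — this domain ends here.
From /n/ at 13 rightward: 14 /z/ blocks.
From /n/ at 13 leftward: 12 /b/ transparent; 11 /n/ is itself a trigger — this domain ends here.
[+nasal] positions on the surface: 1 2 3 5 8 11 13.

7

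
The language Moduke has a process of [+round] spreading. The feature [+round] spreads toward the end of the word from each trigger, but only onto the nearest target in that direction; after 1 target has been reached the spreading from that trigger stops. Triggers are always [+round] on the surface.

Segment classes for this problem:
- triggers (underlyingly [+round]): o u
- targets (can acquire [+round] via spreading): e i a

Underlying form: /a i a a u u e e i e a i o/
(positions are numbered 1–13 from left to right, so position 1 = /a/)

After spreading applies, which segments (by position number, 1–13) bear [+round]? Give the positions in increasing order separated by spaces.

5 6 7 13

From /u/ at 5 rightward: 6 /u/ is itself a trigger — this domain ends here.
From /u/ at 6 rightward: 7 /e/ → [+round]; bound reached.
From /o/ at 13 rightward: word edge.
Targets with no active source: positions 1 2 3 4 8 9 10 11 12 stay [-round].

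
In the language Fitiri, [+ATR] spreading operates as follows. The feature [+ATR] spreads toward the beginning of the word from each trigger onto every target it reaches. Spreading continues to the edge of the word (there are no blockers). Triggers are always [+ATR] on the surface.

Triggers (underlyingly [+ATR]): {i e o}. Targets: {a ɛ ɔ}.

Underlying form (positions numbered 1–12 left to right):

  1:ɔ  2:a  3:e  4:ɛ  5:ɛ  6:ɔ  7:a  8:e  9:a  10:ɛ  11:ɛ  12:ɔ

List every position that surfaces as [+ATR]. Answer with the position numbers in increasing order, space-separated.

1 2 3 4 5 6 7 8

From /e/ at 3 leftward: 2 /a/ → [+ATR]; 1 /ɔ/ → [+ATR]; word edge.
From /e/ at 8 leftward: 7 /a/ → [+ATR]; 6 /ɔ/ → [+ATR]; 5 /ɛ/ → [+ATR]; 4 /ɛ/ → [+ATR]; 3 /e/ is itself a trigger — this domain ends here.
Targets with no active source: positions 9 10 11 12 stay [-ATR].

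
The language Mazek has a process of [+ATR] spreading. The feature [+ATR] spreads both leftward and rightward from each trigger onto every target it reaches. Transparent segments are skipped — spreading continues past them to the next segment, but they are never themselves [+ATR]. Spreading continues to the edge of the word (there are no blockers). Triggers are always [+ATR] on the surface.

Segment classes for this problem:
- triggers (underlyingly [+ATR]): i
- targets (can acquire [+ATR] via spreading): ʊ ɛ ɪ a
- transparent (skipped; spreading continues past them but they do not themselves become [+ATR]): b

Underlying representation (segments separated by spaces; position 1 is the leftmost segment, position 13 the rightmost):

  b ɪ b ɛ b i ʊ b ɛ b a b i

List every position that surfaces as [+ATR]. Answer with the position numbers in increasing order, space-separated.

From /i/ at 6 rightward: 7 /ʊ/ → [+ATR]; 8 /b/ transparent; 9 /ɛ/ → [+ATR]; 10 /b/ transparent; 11 /a/ → [+ATR]; 12 /b/ transparent; 13 /i/ is itself a trigger — this domain ends here.
From /i/ at 6 leftward: 5 /b/ transparent; 4 /ɛ/ → [+ATR]; 3 /b/ transparent; 2 /ɪ/ → [+ATR]; 1 /b/ transparent; word edge.
From /i/ at 13 rightward: word edge.
From /i/ at 13 leftward: 12 /b/ transparent; 11 /a/ → [+ATR]; 10 /b/ transparent; 9 /ɛ/ → [+ATR]; 8 /b/ transparent; 7 /ʊ/ → [+ATR]; 6 /i/ is itself a trigger — this domain ends here.

2 4 6 7 9 11 13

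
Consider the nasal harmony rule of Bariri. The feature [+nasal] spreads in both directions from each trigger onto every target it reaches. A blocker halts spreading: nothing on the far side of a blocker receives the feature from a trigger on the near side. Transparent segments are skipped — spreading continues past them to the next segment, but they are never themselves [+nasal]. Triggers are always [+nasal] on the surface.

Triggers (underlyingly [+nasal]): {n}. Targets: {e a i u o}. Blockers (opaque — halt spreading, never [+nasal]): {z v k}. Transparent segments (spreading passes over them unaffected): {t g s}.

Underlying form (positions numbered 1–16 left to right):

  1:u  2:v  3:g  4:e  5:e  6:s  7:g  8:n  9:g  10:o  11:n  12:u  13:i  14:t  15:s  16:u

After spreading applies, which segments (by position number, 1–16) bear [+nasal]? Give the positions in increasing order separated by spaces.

4 5 8 10 11 12 13 16

From /n/ at 8 rightward: 9 /g/ transparent; 10 /o/ → [+nasal]; 11 /n/ is itself a trigger — this domain ends here.
From /n/ at 8 leftward: 7 /g/ transparent; 6 /s/ transparent; 5 /e/ → [+nasal]; 4 /e/ → [+nasal]; 3 /g/ transparent; 2 /v/ blocks.
From /n/ at 11 rightward: 12 /u/ → [+nasal]; 13 /i/ → [+nasal]; 14 /t/ transparent; 15 /s/ transparent; 16 /u/ → [+nasal]; word edge.
From /n/ at 11 leftward: 10 /o/ → [+nasal]; 9 /g/ transparent; 8 /n/ is itself a trigger — this domain ends here.
Target with no active source: position 1 stays [-nasal].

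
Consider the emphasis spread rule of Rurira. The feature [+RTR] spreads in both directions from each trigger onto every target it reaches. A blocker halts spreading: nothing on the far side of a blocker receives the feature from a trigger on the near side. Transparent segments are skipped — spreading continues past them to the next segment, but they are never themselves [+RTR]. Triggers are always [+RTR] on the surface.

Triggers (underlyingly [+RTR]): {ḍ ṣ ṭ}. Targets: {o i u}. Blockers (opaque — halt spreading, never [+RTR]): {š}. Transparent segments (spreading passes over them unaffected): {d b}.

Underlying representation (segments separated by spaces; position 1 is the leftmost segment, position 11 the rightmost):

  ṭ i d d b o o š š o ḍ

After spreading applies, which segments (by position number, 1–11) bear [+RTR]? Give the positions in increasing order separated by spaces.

From /ṭ/ at 1 rightward: 2 /i/ → [+RTR]; 3 /d/ transparent; 4 /d/ transparent; 5 /b/ transparent; 6 /o/ → [+RTR]; 7 /o/ → [+RTR]; 8 /š/ blocks.
From /ṭ/ at 1 leftward: word edge.
From /ḍ/ at 11 rightward: word edge.
From /ḍ/ at 11 leftward: 10 /o/ → [+RTR]; 9 /š/ blocks.

1 2 6 7 10 11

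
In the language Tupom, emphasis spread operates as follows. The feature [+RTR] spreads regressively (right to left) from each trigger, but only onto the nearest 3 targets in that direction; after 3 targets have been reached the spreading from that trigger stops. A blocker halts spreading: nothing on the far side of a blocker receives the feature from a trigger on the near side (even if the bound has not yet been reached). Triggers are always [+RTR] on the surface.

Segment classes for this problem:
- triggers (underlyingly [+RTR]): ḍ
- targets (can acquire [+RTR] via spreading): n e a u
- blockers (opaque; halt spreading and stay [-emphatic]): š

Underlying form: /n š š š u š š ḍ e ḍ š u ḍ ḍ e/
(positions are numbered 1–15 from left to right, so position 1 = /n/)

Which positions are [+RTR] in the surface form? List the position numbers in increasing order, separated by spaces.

From /ḍ/ at 8 leftward: 7 /š/ blocks.
From /ḍ/ at 10 leftward: 9 /e/ → [+RTR]; 8 /ḍ/ is itself a trigger — this domain ends here.
From /ḍ/ at 13 leftward: 12 /u/ → [+RTR]; 11 /š/ blocks.
From /ḍ/ at 14 leftward: 13 /ḍ/ is itself a trigger — this domain ends here.
Targets with no active source: positions 1 5 15 stay [-emphatic].

8 9 10 12 13 14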